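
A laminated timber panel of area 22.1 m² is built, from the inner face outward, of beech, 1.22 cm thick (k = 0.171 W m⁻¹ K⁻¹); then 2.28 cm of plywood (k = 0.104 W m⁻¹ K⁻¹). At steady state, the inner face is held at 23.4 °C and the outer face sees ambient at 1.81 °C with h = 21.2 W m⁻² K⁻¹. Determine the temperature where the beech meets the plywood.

T = 18.8 °C

Treat each layer as a resistance in series:
  R_beech = L/(kA) = 0.0122/(0.171·22.1) = 0.003228 K/W
  R_plywood = L/(kA) = 0.0228/(0.104·22.1) = 0.009920 K/W
  R_conv,out = 1/(hA) = 1/(21.2·22.1) = 0.002134 K/W
ΣR = 0.003228 + 0.009920 + 0.002134 = 0.01528 K/W
Q = ΔT/ΣR = (23.4 °C − 1.81 °C)/0.01528 = 1413 W
From the inner boundary to the beech/plywood interface, ΣR_partial = 0.003228 K/W.
T_interface = T_in − Q·ΣR_partial = 23.4 °C − (1413)(0.003228) = 18.8 °C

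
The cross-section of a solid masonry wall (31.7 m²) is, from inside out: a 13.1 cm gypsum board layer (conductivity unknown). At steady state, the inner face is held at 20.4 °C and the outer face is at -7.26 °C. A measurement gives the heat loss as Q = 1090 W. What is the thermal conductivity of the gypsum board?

ΣR = ΔT/Q = |20.4 − -7.26|/1090 = 0.02538 K/W
L/(kA) = 0.02538 ⇒ k = 0.131/(0.02538·31.7) = 0.163 W/m·K

k = 0.163 W/m·K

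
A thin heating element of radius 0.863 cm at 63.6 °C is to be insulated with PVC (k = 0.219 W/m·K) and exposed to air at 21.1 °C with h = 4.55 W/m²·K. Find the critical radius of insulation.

For a cylinder, r_cr = k_ins/h = 0.219/4.55 = 0.0481 m = 4.81 cm

r_cr = 4.81 cm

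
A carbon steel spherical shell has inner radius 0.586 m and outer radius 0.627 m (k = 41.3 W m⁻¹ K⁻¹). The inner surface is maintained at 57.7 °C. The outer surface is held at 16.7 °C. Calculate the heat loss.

Q = 4πk·ΔT/(1/r₁ − 1/r₂) = 4π × 41.3 × 41 / (1/0.586 − 1/0.627) = 1.91×10^5 W

Q = 1.91×10^5 W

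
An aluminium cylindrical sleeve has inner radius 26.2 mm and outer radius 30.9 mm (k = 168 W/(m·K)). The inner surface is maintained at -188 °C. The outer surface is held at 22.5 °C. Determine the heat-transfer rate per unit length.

Q' = 2πk·ΔT/ln(r₂/r₁) = 2π × 168 × 210.5 / ln(0.0309/0.0262) = 1.35×10^6 W/m

Q' = 1.35×10^6 W/m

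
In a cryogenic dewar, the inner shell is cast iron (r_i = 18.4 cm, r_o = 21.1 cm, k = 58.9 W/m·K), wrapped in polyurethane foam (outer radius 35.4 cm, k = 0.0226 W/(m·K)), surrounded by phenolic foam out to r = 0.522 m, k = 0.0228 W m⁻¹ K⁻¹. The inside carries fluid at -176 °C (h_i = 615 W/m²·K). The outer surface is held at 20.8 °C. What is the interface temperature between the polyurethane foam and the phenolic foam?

T = -42.2 °C

Treat each layer as a resistance in series:
  R_conv,in = 1/(4πr²h) = 1/(4π·0.184²·615) = 0.003822 K/W
  R_cast iron = (1/0.184 − 1/0.211)/(4πk) = 0.6954/(4π·58.9) = 9.396×10^-4 K/W
  R_polyurethane foam = (1/0.211 − 1/0.354)/(4πk) = 1.914/(4π·0.0226) = 6.741 K/W
  R_phenolic foam = (1/0.354 − 1/0.522)/(4πk) = 0.9091/(4π·0.0228) = 3.173 K/W
ΣR = 0.003822 + 9.396×10^-4 + 6.741 + 3.173 = 9.919 K/W
Q = ΔT/ΣR = (-176 °C − 20.8 °C)/9.919 = -19.84 W
From the inner boundary to the polyurethane foam/phenolic foam interface, ΣR_partial = 6.746 K/W.
T_interface = T_in − Q·ΣR_partial = -176 °C − (-19.84)(6.746) = -42.2 °C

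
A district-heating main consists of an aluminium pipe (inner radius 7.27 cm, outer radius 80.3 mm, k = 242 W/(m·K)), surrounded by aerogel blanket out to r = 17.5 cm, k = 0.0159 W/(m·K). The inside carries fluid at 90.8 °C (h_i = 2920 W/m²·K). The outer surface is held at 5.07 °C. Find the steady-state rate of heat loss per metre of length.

Q' = 11.0 W/m

Series thermal resistances, inner to outer:
  R'_conv,in = 1/(2πr h) = 1/(2π·0.0727·2920) = 7.497×10^-4 m·K/W
  R'_aluminium = ln(0.0803/0.0727)/(2πk) = 0.09943/(2π·242) = 6.539×10^-5 m·K/W
  R'_aerogel blanket = ln(0.175/0.0803)/(2πk) = 0.7790/(2π·0.0159) = 7.798 m·K/W
ΣR = 7.497×10^-4 + 6.539×10^-5 + 7.798 = 7.799 m·K/W
Q' = ΔT/ΣR = (90.8 °C − 5.07 °C)/7.799 = 11.0 W/m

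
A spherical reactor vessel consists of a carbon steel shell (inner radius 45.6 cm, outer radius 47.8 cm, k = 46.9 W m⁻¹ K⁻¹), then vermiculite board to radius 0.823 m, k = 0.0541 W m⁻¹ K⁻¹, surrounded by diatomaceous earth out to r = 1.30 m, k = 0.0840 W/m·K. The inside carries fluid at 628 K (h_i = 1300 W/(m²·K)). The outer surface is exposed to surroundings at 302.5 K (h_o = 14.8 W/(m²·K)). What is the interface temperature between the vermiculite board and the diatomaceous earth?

T = 383 K

Treat each layer as a resistance in series:
  R_conv,in = 1/(4πr²h) = 1/(4π·0.456²·1300) = 2.944×10^-4 K/W
  R_carbon steel = (1/0.456 − 1/0.478)/(4πk) = 0.1009/(4π·46.9) = 1.713×10^-4 K/W
  R_vermiculite board = (1/0.478 − 1/0.823)/(4πk) = 0.8770/(4π·0.0541) = 1.290 K/W
  R_diatomaceous earth = (1/0.823 − 1/1.30)/(4πk) = 0.4458/(4π·0.0840) = 0.4224 K/W
  R_conv,out = 1/(4πr²h) = 1/(4π·1.30²·14.8) = 0.003182 K/W
ΣR = 2.944×10^-4 + 1.713×10^-4 + 1.290 + 0.4224 + 0.003182 = 1.716 K/W
Q = ΔT/ΣR = (628 K − 302.5 K)/1.716 = 189.7 W
From the inner boundary to the vermiculite board/diatomaceous earth interface, ΣR_partial = 1.290 K/W.
T_interface = T_in − Q·ΣR_partial = 628 K − (189.7)(1.290) = 383 K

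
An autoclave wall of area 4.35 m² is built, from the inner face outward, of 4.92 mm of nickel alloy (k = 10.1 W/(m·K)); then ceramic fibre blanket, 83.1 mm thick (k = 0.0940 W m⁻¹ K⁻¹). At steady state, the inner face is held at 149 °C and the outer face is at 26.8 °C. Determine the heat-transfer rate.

Q = 601 W

Resistance network (inner→outer):
  R_nickel alloy = L/(kA) = 0.00492/(10.1·4.35) = 1.120×10^-4 K/W
  R_ceramic fibre blanket = L/(kA) = 0.0831/(0.0940·4.35) = 0.2032 K/W
ΣR = 1.120×10^-4 + 0.2032 = 0.2033 K/W
Q = ΔT/ΣR = (149 °C − 26.8 °C)/0.2033 = 601 W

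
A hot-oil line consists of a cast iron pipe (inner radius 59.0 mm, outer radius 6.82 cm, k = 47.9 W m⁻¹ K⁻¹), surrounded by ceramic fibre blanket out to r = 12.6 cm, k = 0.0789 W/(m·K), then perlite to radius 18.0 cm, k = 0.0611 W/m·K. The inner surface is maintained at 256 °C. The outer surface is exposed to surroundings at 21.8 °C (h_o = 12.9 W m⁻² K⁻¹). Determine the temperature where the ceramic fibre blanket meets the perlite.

T = 126 °C

Treat each layer as a resistance in series:
  R'_cast iron = ln(0.0682/0.0590)/(2πk) = 0.1449/(2π·47.9) = 4.815×10^-4 m·K/W
  R'_ceramic fibre blanket = ln(0.126/0.0682)/(2πk) = 0.6138/(2π·0.0789) = 1.238 m·K/W
  R'_perlite = ln(0.180/0.126)/(2πk) = 0.3567/(2π·0.0611) = 0.9291 m·K/W
  R'_conv,out = 1/(2πr h) = 1/(2π·0.180·12.9) = 0.06854 m·K/W
ΣR = 4.815×10^-4 + 1.238 + 0.9291 + 0.06854 = 2.236 m·K/W
Q' = ΔT/ΣR = (256 °C − 21.8 °C)/2.236 = 104.7 W/m
From the inner boundary to the ceramic fibre blanket/perlite interface, ΣR_partial = 1.238 m·K/W.
T_interface = T_in − Q'·ΣR_partial = 256 °C − (104.7)(1.238) = 126 °C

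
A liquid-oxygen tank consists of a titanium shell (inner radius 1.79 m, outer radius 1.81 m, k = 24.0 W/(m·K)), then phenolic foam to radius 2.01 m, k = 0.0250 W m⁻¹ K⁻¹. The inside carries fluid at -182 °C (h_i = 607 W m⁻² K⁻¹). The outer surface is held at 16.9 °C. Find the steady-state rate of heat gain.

Treat each layer as a resistance in series:
  R_conv,in = 1/(4πr²h) = 1/(4π·1.79²·607) = 4.092×10^-5 K/W
  R_titanium = (1/1.79 − 1/1.81)/(4πk) = 0.006173/(4π·24.0) = 2.047×10^-5 K/W
  R_phenolic foam = (1/1.81 − 1/2.01)/(4πk) = 0.05497/(4π·0.0250) = 0.1750 K/W
ΣR = 4.092×10^-5 + 2.047×10^-5 + 0.1750 = 0.1751 K/W
Q = ΔT/ΣR = (-182 °C − 16.9 °C)/0.1751 = -1140 W
(Negative Q ⇒ heat flows inward; heat gain = 1140 W.)

Q = 1140 W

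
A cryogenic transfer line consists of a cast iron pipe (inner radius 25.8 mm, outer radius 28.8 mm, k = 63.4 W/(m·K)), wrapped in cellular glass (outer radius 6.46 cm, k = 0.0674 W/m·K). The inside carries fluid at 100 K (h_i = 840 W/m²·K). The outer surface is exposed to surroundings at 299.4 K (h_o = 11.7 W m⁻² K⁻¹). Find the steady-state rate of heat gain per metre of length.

Treat each layer as a resistance in series:
  R'_conv,in = 1/(2πr h) = 1/(2π·0.0258·840) = 0.007344 m·K/W
  R'_cast iron = ln(0.0288/0.0258)/(2πk) = 0.1100/(2π·63.4) = 2.761×10^-4 m·K/W
  R'_cellular glass = ln(0.0646/0.0288)/(2πk) = 0.8078/(2π·0.0674) = 1.908 m·K/W
  R'_conv,out = 1/(2πr h) = 1/(2π·0.0646·11.7) = 0.2106 m·K/W
ΣR = 0.007344 + 2.761×10^-4 + 1.908 + 0.2106 = 2.126 m·K/W
Q' = ΔT/ΣR = (100 K − 299.4 K)/2.126 = -93.8 W/m
(Negative Q' ⇒ heat flows inward; heat gain = 93.8 W/m.)

Q' = 93.8 W/m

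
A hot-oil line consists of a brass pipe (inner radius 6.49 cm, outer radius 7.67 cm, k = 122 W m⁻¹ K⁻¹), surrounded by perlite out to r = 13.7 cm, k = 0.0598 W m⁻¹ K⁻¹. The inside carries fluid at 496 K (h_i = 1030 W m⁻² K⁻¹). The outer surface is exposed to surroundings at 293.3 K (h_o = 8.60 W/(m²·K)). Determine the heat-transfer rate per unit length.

Series thermal resistances, inner to outer:
  R'_conv,in = 1/(2πr h) = 1/(2π·0.0649·1030) = 0.002381 m·K/W
  R'_brass = ln(0.0767/0.0649)/(2πk) = 0.1671/(2π·122) = 2.179×10^-4 m·K/W
  R'_perlite = ln(0.137/0.0767)/(2πk) = 0.5801/(2π·0.0598) = 1.544 m·K/W
  R'_conv,out = 1/(2πr h) = 1/(2π·0.137·8.60) = 0.1351 m·K/W
ΣR = 0.002381 + 2.179×10^-4 + 1.544 + 0.1351 = 1.682 m·K/W
Q' = ΔT/ΣR = (496 K − 293.3 K)/1.682 = 121 W/m

Q' = 121 W/m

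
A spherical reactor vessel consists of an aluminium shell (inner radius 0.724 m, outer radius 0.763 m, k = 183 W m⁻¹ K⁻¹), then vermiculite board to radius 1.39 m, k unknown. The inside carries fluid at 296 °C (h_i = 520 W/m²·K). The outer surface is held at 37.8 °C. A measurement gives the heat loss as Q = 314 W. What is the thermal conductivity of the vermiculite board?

ΣR = ΔT/Q = |296 − 37.8|/314 = 0.8223 K/W
Known resistances:
  R_conv,in = 1/(4πr²h) = 1/(4π·0.724²·520) = 2.920×10^-4 K/W
  R_aluminium = (1/0.724 − 1/0.763)/(4πk) = 0.07060/(4π·183) = 3.070×10^-5 K/W
R_vermiculite board = ΣR − ΣR_known = 0.8223 − 3.227×10^-4 = 0.8220 K/W
(1/r₁−1/r₂)/(4πk) = 0.8220 ⇒ k = 0.5912/(4π·0.8220) = 0.0572 W/m·K

k = 0.0572 W/m·K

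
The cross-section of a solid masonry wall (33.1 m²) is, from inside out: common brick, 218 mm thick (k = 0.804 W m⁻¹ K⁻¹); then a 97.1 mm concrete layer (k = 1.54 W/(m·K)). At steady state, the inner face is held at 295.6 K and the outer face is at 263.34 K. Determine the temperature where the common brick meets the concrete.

Resistance network (inner→outer):
  R_common brick = L/(kA) = 0.218/(0.804·33.1) = 0.008192 K/W
  R_concrete = L/(kA) = 0.0971/(1.54·33.1) = 0.001905 K/W
ΣR = 0.008192 + 0.001905 = 0.01010 K/W
Q = ΔT/ΣR = (295.6 K − 263.34 K)/0.01010 = 3194 W
From the inner boundary to the common brick/concrete interface, ΣR_partial = 0.008192 K/W.
T_interface = T_in − Q·ΣR_partial = 295.6 K − (3194)(0.008192) = 269.43 K

T = 269.43 K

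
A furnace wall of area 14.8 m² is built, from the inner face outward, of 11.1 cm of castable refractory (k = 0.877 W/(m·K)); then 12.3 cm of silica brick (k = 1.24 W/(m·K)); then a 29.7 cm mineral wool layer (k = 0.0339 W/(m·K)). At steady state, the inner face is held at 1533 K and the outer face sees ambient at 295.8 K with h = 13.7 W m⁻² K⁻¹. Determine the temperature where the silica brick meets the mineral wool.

T = 1502 K

Series thermal resistances, inner to outer:
  R_castable refractory = L/(kA) = 0.111/(0.877·14.8) = 0.008552 K/W
  R_silica brick = L/(kA) = 0.123/(1.24·14.8) = 0.006702 K/W
  R_mineral wool = L/(kA) = 0.297/(0.0339·14.8) = 0.5920 K/W
  R_conv,out = 1/(hA) = 1/(13.7·14.8) = 0.004932 K/W
ΣR = 0.008552 + 0.006702 + 0.5920 + 0.004932 = 0.6122 K/W
Q = ΔT/ΣR = (1533 K − 295.8 K)/0.6122 = 2021 W
From the inner boundary to the silica brick/mineral wool interface, ΣR_partial = 0.01525 K/W.
T_interface = T_in − Q·ΣR_partial = 1533 K − (2021)(0.01525) = 1502 K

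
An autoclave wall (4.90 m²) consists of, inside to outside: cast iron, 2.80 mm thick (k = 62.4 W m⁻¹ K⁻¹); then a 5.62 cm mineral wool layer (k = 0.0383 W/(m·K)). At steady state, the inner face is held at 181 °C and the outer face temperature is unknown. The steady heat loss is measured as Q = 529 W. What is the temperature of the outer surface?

Series resistances:
  R_cast iron = L/(kA) = 0.00280/(62.4·4.90) = 9.158×10^-6 K/W
  R_mineral wool = L/(kA) = 0.0562/(0.0383·4.90) = 0.2995 K/W
ΣR = 0.2995 K/W
ΔT = Q·ΣR = 529 × 0.2995 = 158.4 K
Heat flows outward, so T_out = T_in − ΔT = 181 − 158.4 = 22.6 °C

T_out = 22.6 °C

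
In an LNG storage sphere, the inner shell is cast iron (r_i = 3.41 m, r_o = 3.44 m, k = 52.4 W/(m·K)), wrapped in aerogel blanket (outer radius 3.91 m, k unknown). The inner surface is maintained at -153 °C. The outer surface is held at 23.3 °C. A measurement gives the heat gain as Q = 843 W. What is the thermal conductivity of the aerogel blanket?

ΣR = ΔT/Q = |-153 − 23.3|/843 = 0.2091 K/W
Known resistances:
  R_cast iron = (1/3.41 − 1/3.44)/(4πk) = 0.002557/(4π·52.4) = 3.884×10^-6 K/W
R_aerogel blanket = ΣR − ΣR_known = 0.2091 − 3.884×10^-6 = 0.2091 K/W
(1/r₁−1/r₂)/(4πk) = 0.2091 ⇒ k = 0.03494/(4π·0.2091) = 0.0133 W/m·K

k = 0.0133 W/m·K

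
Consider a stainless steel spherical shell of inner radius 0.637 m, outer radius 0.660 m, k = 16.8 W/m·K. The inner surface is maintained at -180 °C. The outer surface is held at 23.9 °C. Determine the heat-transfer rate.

Q = 4πk·ΔT/(1/r₁ − 1/r₂) = 4π × 16.8 × 203.9 / (1/0.637 − 1/0.660) = 7.87×10^5 W

Q = 787 kW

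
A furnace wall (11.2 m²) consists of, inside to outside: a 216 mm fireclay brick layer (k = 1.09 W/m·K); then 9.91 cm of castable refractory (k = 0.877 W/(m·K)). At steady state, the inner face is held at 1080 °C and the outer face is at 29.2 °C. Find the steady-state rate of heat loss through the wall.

Q = 37.8 kW

Series thermal resistances, inner to outer:
  R_fireclay brick = L/(kA) = 0.216/(1.09·11.2) = 0.01769 K/W
  R_castable refractory = L/(kA) = 0.0991/(0.877·11.2) = 0.01009 K/W
ΣR = 0.01769 + 0.01009 = 0.02778 K/W
Q = ΔT/ΣR = (1080 °C − 29.2 °C)/0.02778 = 37800 W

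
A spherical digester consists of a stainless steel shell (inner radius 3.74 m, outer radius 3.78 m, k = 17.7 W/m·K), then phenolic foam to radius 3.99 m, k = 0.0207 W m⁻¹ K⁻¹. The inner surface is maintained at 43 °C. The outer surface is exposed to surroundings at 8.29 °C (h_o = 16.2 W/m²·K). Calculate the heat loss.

Series thermal resistances, inner to outer:
  R_stainless steel = (1/3.74 − 1/3.78)/(4πk) = 0.002829/(4π·17.7) = 1.272×10^-5 K/W
  R_phenolic foam = (1/3.78 − 1/3.99)/(4πk) = 0.01392/(4π·0.0207) = 0.05353 K/W
  R_conv,out = 1/(4πr²h) = 1/(4π·3.99²·16.2) = 3.086×10^-4 K/W
ΣR = 1.272×10^-5 + 0.05353 + 3.086×10^-4 = 0.05385 K/W
Q = ΔT/ΣR = (43 °C − 8.29 °C)/0.05385 = 645 W

Q = 645 W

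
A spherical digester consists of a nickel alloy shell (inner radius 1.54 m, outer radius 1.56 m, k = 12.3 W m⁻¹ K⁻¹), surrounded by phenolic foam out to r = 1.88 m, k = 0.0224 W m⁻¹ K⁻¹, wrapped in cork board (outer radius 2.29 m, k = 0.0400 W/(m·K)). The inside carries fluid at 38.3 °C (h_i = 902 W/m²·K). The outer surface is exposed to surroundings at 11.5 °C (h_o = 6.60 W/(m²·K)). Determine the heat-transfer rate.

Treat each layer as a resistance in series:
  R_conv,in = 1/(4πr²h) = 1/(4π·1.54²·902) = 3.720×10^-5 K/W
  R_nickel alloy = (1/1.54 − 1/1.56)/(4πk) = 0.008325/(4π·12.3) = 5.386×10^-5 K/W
  R_phenolic foam = (1/1.56 − 1/1.88)/(4πk) = 0.1091/(4π·0.0224) = 0.3876 K/W
  R_cork board = (1/1.88 − 1/2.29)/(4πk) = 0.09523/(4π·0.0400) = 0.1895 K/W
  R_conv,out = 1/(4πr²h) = 1/(4π·2.29²·6.60) = 0.002299 K/W
ΣR = 3.720×10^-5 + 5.386×10^-5 + 0.3876 + 0.1895 + 0.002299 = 0.5795 K/W
Q = ΔT/ΣR = (38.3 °C − 11.5 °C)/0.5795 = 46.2 W

Q = 46.2 W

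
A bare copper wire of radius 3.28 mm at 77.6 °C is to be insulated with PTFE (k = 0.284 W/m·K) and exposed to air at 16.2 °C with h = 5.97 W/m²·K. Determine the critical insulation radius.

For a cylinder, r_cr = k_ins/h = 0.284/5.97 = 0.0476 m = 4.76 cm

r_cr = 4.76 cm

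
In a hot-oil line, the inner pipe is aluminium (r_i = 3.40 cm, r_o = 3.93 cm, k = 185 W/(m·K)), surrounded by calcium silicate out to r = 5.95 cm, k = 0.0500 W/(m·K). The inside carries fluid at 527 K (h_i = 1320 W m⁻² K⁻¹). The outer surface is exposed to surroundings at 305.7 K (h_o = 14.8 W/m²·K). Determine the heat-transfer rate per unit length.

Treat each layer as a resistance in series:
  R'_conv,in = 1/(2πr h) = 1/(2π·0.0340·1320) = 0.003546 m·K/W
  R'_aluminium = ln(0.0393/0.0340)/(2πk) = 0.1449/(2π·185) = 1.246×10^-4 m·K/W
  R'_calcium silicate = ln(0.0595/0.0393)/(2πk) = 0.4148/(2π·0.0500) = 1.320 m·K/W
  R'_conv,out = 1/(2πr h) = 1/(2π·0.0595·14.8) = 0.1807 m·K/W
ΣR = 0.003546 + 1.246×10^-4 + 1.320 + 0.1807 = 1.504 m·K/W
Q' = ΔT/ΣR = (527 K − 305.7 K)/1.504 = 147 W/m

Q' = 147 W/m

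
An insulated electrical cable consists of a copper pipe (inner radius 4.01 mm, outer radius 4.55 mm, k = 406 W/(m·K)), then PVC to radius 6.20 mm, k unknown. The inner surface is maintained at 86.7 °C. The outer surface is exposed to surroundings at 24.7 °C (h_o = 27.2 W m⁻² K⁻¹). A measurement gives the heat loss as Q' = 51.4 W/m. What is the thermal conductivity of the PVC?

ΣR = ΔT/Q' = |86.7 − 24.7|/51.4 = 1.206 m·K/W
Known resistances:
  R'_copper = ln(0.00455/0.00401)/(2πk) = 0.1263/(2π·406) = 4.952×10^-5 m·K/W
  R'_conv,out = 1/(2πr h) = 1/(2π·0.00620·27.2) = 0.9438 m·K/W
R_PVC = ΣR − ΣR_known = 1.206 − 0.9438 = 0.2622 m·K/W
ln(r₂/r₁)/(2πk) = 0.2622 ⇒ k = 0.3094/(2π·0.2622) = 0.188 W/m·K

k = 0.188 W/m·K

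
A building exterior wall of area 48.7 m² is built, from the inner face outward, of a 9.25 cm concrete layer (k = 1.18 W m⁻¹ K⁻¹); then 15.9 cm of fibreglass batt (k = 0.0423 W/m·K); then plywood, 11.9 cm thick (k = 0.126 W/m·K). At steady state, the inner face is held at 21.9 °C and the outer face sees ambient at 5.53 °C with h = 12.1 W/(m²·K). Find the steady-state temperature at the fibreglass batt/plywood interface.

Resistance network (inner→outer):
  R_concrete = L/(kA) = 0.0925/(1.18·48.7) = 0.001610 K/W
  R_fibreglass batt = L/(kA) = 0.159/(0.0423·48.7) = 0.07718 K/W
  R_plywood = L/(kA) = 0.119/(0.126·48.7) = 0.01939 K/W
  R_conv,out = 1/(hA) = 1/(12.1·48.7) = 0.001697 K/W
ΣR = 0.001610 + 0.07718 + 0.01939 + 0.001697 = 0.09988 K/W
Q = ΔT/ΣR = (21.9 °C − 5.53 °C)/0.09988 = 163.9 W
From the inner boundary to the fibreglass batt/plywood interface, ΣR_partial = 0.07879 K/W.
T_interface = T_in − Q·ΣR_partial = 21.9 °C − (163.9)(0.07879) = 8.99 °C

T = 8.99 °C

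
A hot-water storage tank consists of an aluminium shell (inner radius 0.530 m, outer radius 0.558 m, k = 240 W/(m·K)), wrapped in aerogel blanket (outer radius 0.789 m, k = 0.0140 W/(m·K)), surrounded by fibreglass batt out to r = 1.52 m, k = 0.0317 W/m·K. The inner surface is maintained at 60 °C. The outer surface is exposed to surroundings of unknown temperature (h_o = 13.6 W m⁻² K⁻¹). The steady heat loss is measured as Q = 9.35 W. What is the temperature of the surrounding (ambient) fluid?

T_out = 17.8 °C

Series resistances:
  R_aluminium = (1/0.530 − 1/0.558)/(4πk) = 0.09468/(4π·240) = 3.139×10^-5 K/W
  R_aerogel blanket = (1/0.558 − 1/0.789)/(4πk) = 0.5247/(4π·0.0140) = 2.982 K/W
  R_fibreglass batt = (1/0.789 − 1/1.52)/(4πk) = 0.6095/(4π·0.0317) = 1.530 K/W
  R_conv,out = 1/(4πr²h) = 1/(4π·1.52²·13.6) = 0.002533 K/W
ΣR = 4.515 K/W
ΔT = Q·ΣR = 9.35 × 4.515 = 42.22 K
Heat flows outward, so T_out = T_in − ΔT = 60 − 42.22 = 17.8 °C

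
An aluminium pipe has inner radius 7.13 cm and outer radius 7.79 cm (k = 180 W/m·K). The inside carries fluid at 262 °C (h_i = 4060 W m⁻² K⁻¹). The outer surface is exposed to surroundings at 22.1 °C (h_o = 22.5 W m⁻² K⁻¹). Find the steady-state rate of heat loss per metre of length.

Series thermal resistances, inner to outer:
  R'_conv,in = 1/(2πr h) = 1/(2π·0.0713·4060) = 5.498×10^-4 m·K/W
  R'_aluminium = ln(0.0779/0.0713)/(2πk) = 0.08853/(2π·180) = 7.828×10^-5 m·K/W
  R'_conv,out = 1/(2πr h) = 1/(2π·0.0779·22.5) = 0.09080 m·K/W
ΣR = 5.498×10^-4 + 7.828×10^-5 + 0.09080 = 0.09143 m·K/W
Q' = ΔT/ΣR = (262 °C − 22.1 °C)/0.09143 = 2620 W/m

Q' = 2620 W/m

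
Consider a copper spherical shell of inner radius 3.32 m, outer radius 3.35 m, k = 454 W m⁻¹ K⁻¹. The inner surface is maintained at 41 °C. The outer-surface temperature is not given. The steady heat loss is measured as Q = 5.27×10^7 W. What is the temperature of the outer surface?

Sum the resistances:
  R_copper = (1/3.32 − 1/3.35)/(4πk) = 0.002697/(4π·454) = 4.728×10^-7 K/W
ΣR = 4.728×10^-7 K/W
ΔT = Q·ΣR = 5.27×10^7 × 4.728×10^-7 = 24.92 K
Heat flows outward, so T_out = T_in − ΔT = 41 − 24.92 = 16.1 °C

T_out = 16.1 °C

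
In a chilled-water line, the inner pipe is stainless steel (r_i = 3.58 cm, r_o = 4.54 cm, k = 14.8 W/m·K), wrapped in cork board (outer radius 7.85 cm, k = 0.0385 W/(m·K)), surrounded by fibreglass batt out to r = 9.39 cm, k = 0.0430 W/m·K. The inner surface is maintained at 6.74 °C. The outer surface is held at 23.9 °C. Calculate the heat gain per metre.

Q' = 5.86 W/m

Resistance network (inner→outer):
  R'_stainless steel = ln(0.0454/0.0358)/(2πk) = 0.2376/(2π·14.8) = 0.002555 m·K/W
  R'_cork board = ln(0.0785/0.0454)/(2πk) = 0.5476/(2π·0.0385) = 2.264 m·K/W
  R'_fibreglass batt = ln(0.0939/0.0785)/(2πk) = 0.1791/(2π·0.0430) = 0.6630 m·K/W
ΣR = 0.002555 + 2.264 + 0.6630 = 2.930 m·K/W
Q' = ΔT/ΣR = (6.74 °C − 23.9 °C)/2.930 = -5.86 W/m
(Negative Q' ⇒ heat flows inward; heat gain = 5.86 W/m.)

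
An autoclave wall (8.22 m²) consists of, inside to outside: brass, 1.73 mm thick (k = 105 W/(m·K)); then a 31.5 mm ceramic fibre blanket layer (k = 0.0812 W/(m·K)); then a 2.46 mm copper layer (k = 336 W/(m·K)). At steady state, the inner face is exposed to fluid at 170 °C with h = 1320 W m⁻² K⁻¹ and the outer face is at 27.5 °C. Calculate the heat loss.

Treat each layer as a resistance in series:
  R_conv,in = 1/(hA) = 1/(1320·8.22) = 9.216×10^-5 K/W
  R_brass = L/(kA) = 0.00173/(105·8.22) = 2.004×10^-6 K/W
  R_ceramic fibre blanket = L/(kA) = 0.0315/(0.0812·8.22) = 0.04719 K/W
  R_copper = L/(kA) = 0.00246/(336·8.22) = 8.907×10^-7 K/W
ΣR = 9.216×10^-5 + 2.004×10^-6 + 0.04719 + 8.907×10^-7 = 0.04729 K/W
Q = ΔT/ΣR = (170 °C − 27.5 °C)/0.04729 = 3010 W

Q = 3.01 kW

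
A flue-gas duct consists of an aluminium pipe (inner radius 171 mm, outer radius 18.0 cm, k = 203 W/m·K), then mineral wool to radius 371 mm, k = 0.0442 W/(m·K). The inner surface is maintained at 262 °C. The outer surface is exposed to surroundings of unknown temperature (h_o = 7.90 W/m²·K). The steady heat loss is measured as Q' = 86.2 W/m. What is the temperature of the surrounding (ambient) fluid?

Sum the resistances:
  R'_aluminium = ln(0.180/0.171)/(2πk) = 0.05129/(2π·203) = 4.021×10^-5 m·K/W
  R'_mineral wool = ln(0.371/0.180)/(2πk) = 0.7232/(2π·0.0442) = 2.604 m·K/W
  R'_conv,out = 1/(2πr h) = 1/(2π·0.371·7.90) = 0.05430 m·K/W
ΣR = 2.659 m·K/W
ΔT = Q'·ΣR = 86.2 × 2.659 = 229.2 K
Heat flows outward, so T_out = T_in − ΔT = 262 − 229.2 = 32.8 °C

T_out = 32.8 °C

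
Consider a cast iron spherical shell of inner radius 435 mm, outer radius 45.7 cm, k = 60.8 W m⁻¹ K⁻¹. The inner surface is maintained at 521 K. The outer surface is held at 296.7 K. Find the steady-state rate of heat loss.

Q = 4πk·ΔT/(1/r₁ − 1/r₂) = 4π × 60.8 × 224.3 / (1/0.435 − 1/0.457) = 1.55×10^6 W

Q = 1.55×10^6 W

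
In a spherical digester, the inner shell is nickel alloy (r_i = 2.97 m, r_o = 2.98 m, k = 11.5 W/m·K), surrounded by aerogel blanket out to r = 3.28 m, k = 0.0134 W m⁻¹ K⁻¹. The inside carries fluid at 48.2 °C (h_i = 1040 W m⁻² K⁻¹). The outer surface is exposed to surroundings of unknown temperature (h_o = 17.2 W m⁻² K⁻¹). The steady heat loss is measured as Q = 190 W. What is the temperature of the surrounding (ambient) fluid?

Sum the resistances:
  R_conv,in = 1/(4πr²h) = 1/(4π·2.97²·1040) = 8.674×10^-6 K/W
  R_nickel alloy = (1/2.97 − 1/2.98)/(4πk) = 0.001130/(4π·11.5) = 7.818×10^-6 K/W
  R_aerogel blanket = (1/2.98 − 1/3.28)/(4πk) = 0.03069/(4π·0.0134) = 0.1823 K/W
  R_conv,out = 1/(4πr²h) = 1/(4π·3.28²·17.2) = 4.300×10^-4 K/W
ΣR = 0.1827 K/W
ΔT = Q·ΣR = 190 × 0.1827 = 34.71 K
Heat flows outward, so T_out = T_in − ΔT = 48.2 − 34.71 = 13.5 °C

T_out = 13.5 °C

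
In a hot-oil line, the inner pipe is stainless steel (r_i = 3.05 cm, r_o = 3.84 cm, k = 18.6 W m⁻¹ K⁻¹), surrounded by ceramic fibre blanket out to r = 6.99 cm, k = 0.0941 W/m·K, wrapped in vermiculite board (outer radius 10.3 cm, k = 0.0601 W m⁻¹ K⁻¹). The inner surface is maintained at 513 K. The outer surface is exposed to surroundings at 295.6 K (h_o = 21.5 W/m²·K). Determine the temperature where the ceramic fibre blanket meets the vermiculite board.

Series thermal resistances, inner to outer:
  R'_stainless steel = ln(0.0384/0.0305)/(2πk) = 0.2303/(2π·18.6) = 0.001971 m·K/W
  R'_ceramic fibre blanket = ln(0.0699/0.0384)/(2πk) = 0.5990/(2π·0.0941) = 1.013 m·K/W
  R'_vermiculite board = ln(0.103/0.0699)/(2πk) = 0.3877/(2π·0.0601) = 1.027 m·K/W
  R'_conv,out = 1/(2πr h) = 1/(2π·0.103·21.5) = 0.07187 m·K/W
ΣR = 0.001971 + 1.013 + 1.027 + 0.07187 = 2.114 m·K/W
Q' = ΔT/ΣR = (513 K − 295.6 K)/2.114 = 102.8 W/m
From the inner boundary to the ceramic fibre blanket/vermiculite board interface, ΣR_partial = 1.015 m·K/W.
T_interface = T_in − Q'·ΣR_partial = 513 K − (102.8)(1.015) = 409 K

T = 409 K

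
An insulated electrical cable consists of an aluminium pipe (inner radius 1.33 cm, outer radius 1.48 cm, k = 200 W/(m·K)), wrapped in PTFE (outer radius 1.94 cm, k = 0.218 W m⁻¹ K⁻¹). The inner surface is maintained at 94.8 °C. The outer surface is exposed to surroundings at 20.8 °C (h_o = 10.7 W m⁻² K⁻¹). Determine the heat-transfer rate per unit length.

Q' = 76.7 W/m

Resistance network (inner→outer):
  R'_aluminium = ln(0.0148/0.0133)/(2πk) = 0.1069/(2π·200) = 8.504×10^-5 m·K/W
  R'_PTFE = ln(0.0194/0.0148)/(2πk) = 0.2706/(2π·0.218) = 0.1976 m·K/W
  R'_conv,out = 1/(2πr h) = 1/(2π·0.0194·10.7) = 0.7667 m·K/W
ΣR = 8.504×10^-5 + 0.1976 + 0.7667 = 0.9644 m·K/W
Q' = ΔT/ΣR = (94.8 °C − 20.8 °C)/0.9644 = 76.7 W/m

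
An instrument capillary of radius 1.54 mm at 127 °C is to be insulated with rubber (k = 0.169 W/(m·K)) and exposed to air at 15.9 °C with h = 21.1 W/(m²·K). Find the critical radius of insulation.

r_cr = 0.801 cm

For a cylinder, r_cr = k_ins/h = 0.169/21.1 = 0.00801 m = 0.801 cm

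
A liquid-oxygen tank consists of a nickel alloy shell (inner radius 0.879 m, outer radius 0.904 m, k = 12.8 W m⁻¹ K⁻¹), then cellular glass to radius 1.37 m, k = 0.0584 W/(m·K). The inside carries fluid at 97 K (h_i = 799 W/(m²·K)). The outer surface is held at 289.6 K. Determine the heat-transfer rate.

Series thermal resistances, inner to outer:
  R_conv,in = 1/(4πr²h) = 1/(4π·0.879²·799) = 1.289×10^-4 K/W
  R_nickel alloy = (1/0.879 − 1/0.904)/(4πk) = 0.03146/(4π·12.8) = 1.956×10^-4 K/W
  R_cellular glass = (1/0.904 − 1/1.37)/(4πk) = 0.3763/(4π·0.0584) = 0.5127 K/W
ΣR = 1.289×10^-4 + 1.956×10^-4 + 0.5127 = 0.5130 K/W
Q = ΔT/ΣR = (97 K − 289.6 K)/0.5130 = -375 W
(Negative Q ⇒ heat flows inward; heat gain = 375 W.)

Q = 375 W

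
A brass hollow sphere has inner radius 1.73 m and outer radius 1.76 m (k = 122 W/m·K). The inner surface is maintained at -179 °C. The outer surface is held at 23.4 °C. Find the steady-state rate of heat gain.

Q = 4πk·ΔT/(1/r₁ − 1/r₂) = 4π × 122 × 202.4 / (1/1.73 − 1/1.76) = 3.15×10^7 W

Q = 3.15×10^7 W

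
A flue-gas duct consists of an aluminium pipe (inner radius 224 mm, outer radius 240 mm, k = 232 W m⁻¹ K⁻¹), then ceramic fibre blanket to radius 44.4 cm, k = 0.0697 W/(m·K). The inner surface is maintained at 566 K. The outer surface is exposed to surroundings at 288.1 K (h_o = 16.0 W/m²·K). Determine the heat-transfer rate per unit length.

Treat each layer as a resistance in series:
  R'_aluminium = ln(0.240/0.224)/(2πk) = 0.06899/(2π·232) = 4.733×10^-5 m·K/W
  R'_ceramic fibre blanket = ln(0.444/0.240)/(2πk) = 0.6152/(2π·0.0697) = 1.405 m·K/W
  R'_conv,out = 1/(2πr h) = 1/(2π·0.444·16.0) = 0.02240 m·K/W
ΣR = 4.733×10^-5 + 1.405 + 0.02240 = 1.427 m·K/W
Q' = ΔT/ΣR = (566 K − 288.1 K)/1.427 = 195 W/m

Q' = 195 W/m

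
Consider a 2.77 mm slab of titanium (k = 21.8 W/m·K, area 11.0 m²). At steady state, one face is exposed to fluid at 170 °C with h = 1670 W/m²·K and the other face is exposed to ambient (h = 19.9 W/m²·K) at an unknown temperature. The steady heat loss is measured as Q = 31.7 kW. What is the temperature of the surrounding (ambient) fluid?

Series resistances:
  R_conv,in = 1/(hA) = 1/(1670·11.0) = 5.444×10^-5 K/W
  R_titanium = L/(kA) = 0.00277/(21.8·11.0) = 1.155×10^-5 K/W
  R_conv,out = 1/(hA) = 1/(19.9·11.0) = 0.004568 K/W
ΣR = 0.004634 K/W
ΔT = Q·ΣR = 31700 × 0.004634 = 146.9 K
Heat flows outward, so T_out = T_in − ΔT = 170 − 146.9 = 23.1 °C

T_out = 23.1 °C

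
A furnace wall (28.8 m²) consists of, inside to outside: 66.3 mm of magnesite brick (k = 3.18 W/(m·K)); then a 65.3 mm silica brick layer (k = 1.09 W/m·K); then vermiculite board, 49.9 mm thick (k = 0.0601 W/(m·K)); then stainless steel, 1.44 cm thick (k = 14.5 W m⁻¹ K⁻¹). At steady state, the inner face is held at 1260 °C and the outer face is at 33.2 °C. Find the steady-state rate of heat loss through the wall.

Q = 38.7 kW

Series thermal resistances, inner to outer:
  R_magnesite brick = L/(kA) = 0.0663/(3.18·28.8) = 7.239×10^-4 K/W
  R_silica brick = L/(kA) = 0.0653/(1.09·28.8) = 0.002080 K/W
  R_vermiculite board = L/(kA) = 0.0499/(0.0601·28.8) = 0.02883 K/W
  R_stainless steel = L/(kA) = 0.0144/(14.5·28.8) = 3.448×10^-5 K/W
ΣR = 7.239×10^-4 + 0.002080 + 0.02883 + 3.448×10^-5 = 0.03167 K/W
Q = ΔT/ΣR = (1260 °C − 33.2 °C)/0.03167 = 38700 W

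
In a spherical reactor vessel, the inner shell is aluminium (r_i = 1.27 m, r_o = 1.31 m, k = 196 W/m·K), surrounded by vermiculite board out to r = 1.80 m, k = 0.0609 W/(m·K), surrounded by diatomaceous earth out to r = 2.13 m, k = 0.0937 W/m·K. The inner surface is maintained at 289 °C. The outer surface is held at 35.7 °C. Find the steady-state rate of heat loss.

Resistance network (inner→outer):
  R_aluminium = (1/1.27 − 1/1.31)/(4πk) = 0.02404/(4π·196) = 9.762×10^-6 K/W
  R_vermiculite board = (1/1.31 − 1/1.80)/(4πk) = 0.2078/(4π·0.0609) = 0.2715 K/W
  R_diatomaceous earth = (1/1.80 − 1/2.13)/(4πk) = 0.08607/(4π·0.0937) = 0.07310 K/W
ΣR = 9.762×10^-6 + 0.2715 + 0.07310 = 0.3446 K/W
Q = ΔT/ΣR = (289 °C − 35.7 °C)/0.3446 = 735 W

Q = 735 W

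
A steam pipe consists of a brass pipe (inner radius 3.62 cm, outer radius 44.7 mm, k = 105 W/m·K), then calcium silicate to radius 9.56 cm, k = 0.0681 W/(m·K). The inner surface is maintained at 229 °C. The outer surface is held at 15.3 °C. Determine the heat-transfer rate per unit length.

Q' = 120 W/m

Resistance network (inner→outer):
  R'_brass = ln(0.0447/0.0362)/(2πk) = 0.2109/(2π·105) = 3.197×10^-4 m·K/W
  R'_calcium silicate = ln(0.0956/0.0447)/(2πk) = 0.7602/(2π·0.0681) = 1.777 m·K/W
ΣR = 3.197×10^-4 + 1.777 = 1.777 m·K/W
Q' = ΔT/ΣR = (229 °C − 15.3 °C)/1.777 = 120 W/m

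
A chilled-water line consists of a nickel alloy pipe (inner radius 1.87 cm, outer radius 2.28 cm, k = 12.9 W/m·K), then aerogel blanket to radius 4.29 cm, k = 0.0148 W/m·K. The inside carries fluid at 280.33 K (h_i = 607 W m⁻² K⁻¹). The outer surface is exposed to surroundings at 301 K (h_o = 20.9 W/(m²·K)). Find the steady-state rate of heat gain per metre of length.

Q' = 2.96 W/m

Resistance network (inner→outer):
  R'_conv,in = 1/(2πr h) = 1/(2π·0.0187·607) = 0.01402 m·K/W
  R'_nickel alloy = ln(0.0228/0.0187)/(2πk) = 0.1982/(2π·12.9) = 0.002446 m·K/W
  R'_aerogel blanket = ln(0.0429/0.0228)/(2πk) = 0.6321/(2π·0.0148) = 6.798 m·K/W
  R'_conv,out = 1/(2πr h) = 1/(2π·0.0429·20.9) = 0.1775 m·K/W
ΣR = 0.01402 + 0.002446 + 6.798 + 0.1775 = 6.992 m·K/W
Q' = ΔT/ΣR = (280.33 K − 301 K)/6.992 = -2.96 W/m
(Negative Q' ⇒ heat flows inward; heat gain = 2.96 W/m.)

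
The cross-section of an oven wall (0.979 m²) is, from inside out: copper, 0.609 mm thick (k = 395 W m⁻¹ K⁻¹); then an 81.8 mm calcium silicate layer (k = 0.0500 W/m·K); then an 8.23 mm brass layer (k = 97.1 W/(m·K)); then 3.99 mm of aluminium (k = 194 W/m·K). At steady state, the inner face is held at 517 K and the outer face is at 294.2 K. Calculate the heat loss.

Series thermal resistances, inner to outer:
  R_copper = L/(kA) = 6.09×10^-4/(395·0.979) = 1.575×10^-6 K/W
  R_calcium silicate = L/(kA) = 0.0818/(0.0500·0.979) = 1.671 K/W
  R_brass = L/(kA) = 0.00823/(97.1·0.979) = 8.658×10^-5 K/W
  R_aluminium = L/(kA) = 0.00399/(194·0.979) = 2.101×10^-5 K/W
ΣR = 1.575×10^-6 + 1.671 + 8.658×10^-5 + 2.101×10^-5 = 1.671 K/W
Q = ΔT/ΣR = (517 K − 294.2 K)/1.671 = 133 W

Q = 133 W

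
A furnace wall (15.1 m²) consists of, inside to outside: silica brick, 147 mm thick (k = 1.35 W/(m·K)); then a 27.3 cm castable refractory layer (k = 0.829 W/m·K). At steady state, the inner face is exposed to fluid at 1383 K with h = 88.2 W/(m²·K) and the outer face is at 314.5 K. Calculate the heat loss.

Q = 35.9 kW

Treat each layer as a resistance in series:
  R_conv,in = 1/(hA) = 1/(88.2·15.1) = 7.509×10^-4 K/W
  R_silica brick = L/(kA) = 0.147/(1.35·15.1) = 0.007211 K/W
  R_castable refractory = L/(kA) = 0.273/(0.829·15.1) = 0.02181 K/W
ΣR = 7.509×10^-4 + 0.007211 + 0.02181 = 0.02977 K/W
Q = ΔT/ΣR = (1383 K − 314.5 K)/0.02977 = 35900 W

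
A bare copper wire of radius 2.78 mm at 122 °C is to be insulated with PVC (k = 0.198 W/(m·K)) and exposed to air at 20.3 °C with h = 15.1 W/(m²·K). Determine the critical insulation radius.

r_cr = 1.31 cm

For a cylinder, r_cr = k_ins/h = 0.198/15.1 = 0.0131 m = 1.31 cm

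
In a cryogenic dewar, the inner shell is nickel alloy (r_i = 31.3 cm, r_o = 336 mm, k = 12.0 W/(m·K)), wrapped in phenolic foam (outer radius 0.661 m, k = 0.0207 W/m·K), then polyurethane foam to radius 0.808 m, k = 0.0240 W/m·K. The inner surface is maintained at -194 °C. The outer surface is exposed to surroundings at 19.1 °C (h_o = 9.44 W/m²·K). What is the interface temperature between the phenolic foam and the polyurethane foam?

Treat each layer as a resistance in series:
  R_nickel alloy = (1/0.313 − 1/0.336)/(4πk) = 0.2187/(4π·12.0) = 0.001450 K/W
  R_phenolic foam = (1/0.336 − 1/0.661)/(4πk) = 1.463/(4π·0.0207) = 5.626 K/W
  R_polyurethane foam = (1/0.661 − 1/0.808)/(4πk) = 0.2752/(4π·0.0240) = 0.9126 K/W
  R_conv,out = 1/(4πr²h) = 1/(4π·0.808²·9.44) = 0.01291 K/W
ΣR = 0.001450 + 5.626 + 0.9126 + 0.01291 = 6.553 K/W
Q = ΔT/ΣR = (-194 °C − 19.1 °C)/6.553 = -32.52 W
From the inner boundary to the phenolic foam/polyurethane foam interface, ΣR_partial = 5.627 K/W.
T_interface = T_in − Q·ΣR_partial = -194 °C − (-32.52)(5.627) = -11.0 °C

T = -11.0 °C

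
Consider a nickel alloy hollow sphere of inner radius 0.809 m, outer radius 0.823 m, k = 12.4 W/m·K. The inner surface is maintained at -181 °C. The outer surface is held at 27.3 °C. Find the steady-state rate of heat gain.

Q = 4πk·ΔT/(1/r₁ − 1/r₂) = 4π × 12.4 × 208.3 / (1/0.809 − 1/0.823) = 1.54×10^6 W

Q = 1.54×10^6 W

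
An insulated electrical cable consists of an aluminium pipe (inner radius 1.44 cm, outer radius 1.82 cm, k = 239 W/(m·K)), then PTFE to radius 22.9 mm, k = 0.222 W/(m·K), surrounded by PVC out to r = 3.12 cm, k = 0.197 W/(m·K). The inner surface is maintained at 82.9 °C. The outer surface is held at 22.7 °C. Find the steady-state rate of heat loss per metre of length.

Q' = 145 W/m

Treat each layer as a resistance in series:
  R'_aluminium = ln(0.0182/0.0144)/(2πk) = 0.2342/(2π·239) = 1.560×10^-4 m·K/W
  R'_PTFE = ln(0.0229/0.0182)/(2πk) = 0.2297/(2π·0.222) = 0.1647 m·K/W
  R'_PVC = ln(0.0312/0.0229)/(2πk) = 0.3093/(2π·0.197) = 0.2499 m·K/W
ΣR = 1.560×10^-4 + 0.1647 + 0.2499 = 0.4148 m·K/W
Q' = ΔT/ΣR = (82.9 °C − 22.7 °C)/0.4148 = 145 W/m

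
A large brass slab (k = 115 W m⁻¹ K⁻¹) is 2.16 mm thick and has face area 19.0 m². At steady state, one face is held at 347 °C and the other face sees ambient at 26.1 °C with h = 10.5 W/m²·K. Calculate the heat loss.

Resistance network (inner→outer):
  R_brass = L/(kA) = 0.00216/(115·19.0) = 9.886×10^-7 K/W
  R_conv,out = 1/(hA) = 1/(10.5·19.0) = 0.005013 K/W
ΣR = 9.886×10^-7 + 0.005013 = 0.005014 K/W
Q = ΔT/ΣR = (347 °C − 26.1 °C)/0.005014 = 64000 W

Q = 64000 W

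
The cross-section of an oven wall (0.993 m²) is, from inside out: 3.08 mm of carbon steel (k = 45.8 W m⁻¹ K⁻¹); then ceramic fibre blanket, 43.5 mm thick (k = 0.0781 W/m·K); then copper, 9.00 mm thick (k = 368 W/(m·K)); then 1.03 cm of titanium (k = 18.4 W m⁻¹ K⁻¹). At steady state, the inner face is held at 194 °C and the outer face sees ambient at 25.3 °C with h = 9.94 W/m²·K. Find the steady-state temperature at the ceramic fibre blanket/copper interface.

Series thermal resistances, inner to outer:
  R_carbon steel = L/(kA) = 0.00308/(45.8·0.993) = 6.772×10^-5 K/W
  R_ceramic fibre blanket = L/(kA) = 0.0435/(0.0781·0.993) = 0.5609 K/W
  R_copper = L/(kA) = 0.00900/(368·0.993) = 2.463×10^-5 K/W
  R_titanium = L/(kA) = 0.0103/(18.4·0.993) = 5.637×10^-4 K/W
  R_conv,out = 1/(hA) = 1/(9.94·0.993) = 0.1013 K/W
ΣR = 6.772×10^-5 + 0.5609 + 2.463×10^-5 + 5.637×10^-4 + 0.1013 = 0.6629 K/W
Q = ΔT/ΣR = (194 °C − 25.3 °C)/0.6629 = 254.5 W
From the inner boundary to the ceramic fibre blanket/copper interface, ΣR_partial = 0.5610 K/W.
T_interface = T_in − Q·ΣR_partial = 194 °C − (254.5)(0.5610) = 51.2 °C

T = 51.2 °C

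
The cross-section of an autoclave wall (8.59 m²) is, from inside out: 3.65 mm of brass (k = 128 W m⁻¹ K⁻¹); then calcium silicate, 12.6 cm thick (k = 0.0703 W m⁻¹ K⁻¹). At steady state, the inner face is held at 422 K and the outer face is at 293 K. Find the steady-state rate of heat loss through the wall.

Q = 618 W

Series thermal resistances, inner to outer:
  R_brass = L/(kA) = 0.00365/(128·8.59) = 3.320×10^-6 K/W
  R_calcium silicate = L/(kA) = 0.126/(0.0703·8.59) = 0.2087 K/W
ΣR = 3.320×10^-6 + 0.2087 = 0.2087 K/W
Q = ΔT/ΣR = (422 K − 293 K)/0.2087 = 618 W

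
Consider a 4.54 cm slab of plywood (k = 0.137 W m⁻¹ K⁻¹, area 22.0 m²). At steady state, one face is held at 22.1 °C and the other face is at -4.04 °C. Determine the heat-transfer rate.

Q = 1740 W

Q = kA·ΔT/L = 0.137 × 22.0 × |22.1 °C − -4.04 °C| / 0.0454 = 1740 W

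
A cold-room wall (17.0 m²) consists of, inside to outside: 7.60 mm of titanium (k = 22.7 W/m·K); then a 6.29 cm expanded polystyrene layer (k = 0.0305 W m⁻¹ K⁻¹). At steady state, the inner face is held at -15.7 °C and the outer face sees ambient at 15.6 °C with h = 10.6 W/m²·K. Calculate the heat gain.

Resistance network (inner→outer):
  R_titanium = L/(kA) = 0.00760/(22.7·17.0) = 1.969×10^-5 K/W
  R_expanded polystyrene = L/(kA) = 0.0629/(0.0305·17.0) = 0.1213 K/W
  R_conv,out = 1/(hA) = 1/(10.6·17.0) = 0.005549 K/W
ΣR = 1.969×10^-5 + 0.1213 + 0.005549 = 0.1269 K/W
Q = ΔT/ΣR = (-15.7 °C − 15.6 °C)/0.1269 = -247 W
(Negative Q ⇒ heat flows inward; heat gain = 247 W.)

Q = 247 W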